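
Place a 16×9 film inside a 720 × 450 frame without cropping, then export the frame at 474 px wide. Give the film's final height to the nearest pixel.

At 720×450 the film is width-limited, so height = 720 × 9/16 ≈ 405.00 px.
Scaling 720 → 474 is ×0.6583, so the height becomes 405.00 × 0.6583 ≈ 266.62 px.

267 px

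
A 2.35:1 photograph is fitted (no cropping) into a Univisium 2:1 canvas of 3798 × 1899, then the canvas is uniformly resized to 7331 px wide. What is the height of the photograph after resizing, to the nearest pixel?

Fitted into 3798×1899, the photograph spans the width; its height is 3798 / 2.350 ≈ 1616.17 px.
The frame scales by 7331/3798 = 1.9302; 1616.17 × 1.9302 ≈ 3119.57 px.

3120 px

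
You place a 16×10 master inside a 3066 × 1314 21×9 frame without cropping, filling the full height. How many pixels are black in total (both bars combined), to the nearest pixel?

1266170 pixels

The master is 1314 × 16/10 ≈ 2102.4000 px wide.
Leftover width: 3066 − 2102.4000 = 963.6000 px.
Bar area = 963.6000 × 1314 ≈ 1266170 px.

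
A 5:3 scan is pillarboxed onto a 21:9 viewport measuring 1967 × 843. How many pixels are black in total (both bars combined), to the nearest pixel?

473766 pixels

5:3 (1.667) < 21:9 (2.333), so the scan fills the height.
Content width = 843 × 5/3 ≈ 1405.0000 px.
Black = 1967 − 1405.0000 = 562.0000 px.
Bar area = 562.0000 × 843 ≈ 473766 px.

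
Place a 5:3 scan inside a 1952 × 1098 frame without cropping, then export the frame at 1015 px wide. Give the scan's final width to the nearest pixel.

952 px

Fitted into 1952×1098, the scan spans the height; its width is 1098 × 5/3 ≈ 1830.00 px.
The frame scales by 1015/1952 = 0.5200; 1830.00 × 0.5200 ≈ 951.56 px.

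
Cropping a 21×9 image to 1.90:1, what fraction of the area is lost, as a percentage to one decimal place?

Going from 21×9 to 1.90:1 means cutting width while keeping height.
(1.900)/(2.333) ≈ 0.814 of the area survives, leaving 18.57% discarded.

18.6%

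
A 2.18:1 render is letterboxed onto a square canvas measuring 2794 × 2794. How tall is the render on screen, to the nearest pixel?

1282 px

Since 2.180 > 1.000, the render is width-limited.
Content height = 2794 / 2.180 ≈ 1281.65 px.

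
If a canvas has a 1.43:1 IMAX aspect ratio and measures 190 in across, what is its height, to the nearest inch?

133 in

190 / 1.430 = 132.87.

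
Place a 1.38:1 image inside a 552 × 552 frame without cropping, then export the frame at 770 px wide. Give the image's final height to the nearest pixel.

558 px

In the 552×552 frame the image fills the width: height = 552 / 1.380 ≈ 400.00 px.
Scaling 552 → 770 is ×1.3949, so the height becomes 400.00 × 1.3949 ≈ 557.97 px.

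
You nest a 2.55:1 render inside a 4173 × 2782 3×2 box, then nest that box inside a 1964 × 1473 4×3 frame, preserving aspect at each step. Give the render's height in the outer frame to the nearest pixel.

First fit — 2.55:1 into 4173×2782 spans the width: 4173.00 × 1636.47.
3×2 in 1964×1473: fills the width, so the intermediate becomes 1964.00 × 1309.33 — a scale of ×0.4706.
Applying the same ×0.4706: 1636.47 → 770.20.

770 px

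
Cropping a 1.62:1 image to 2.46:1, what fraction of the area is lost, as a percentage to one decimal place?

2.46:1 is wider than 1.62:1, so the crop keeps the full width and trims the height.
Fraction kept = (1.620)/(2.460) ≈ 65.85%, so 34.15% is lost.

34.1%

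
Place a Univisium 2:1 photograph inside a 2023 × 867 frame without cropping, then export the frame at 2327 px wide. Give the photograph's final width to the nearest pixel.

Fitted into 2023×867, the photograph spans the height; its width is 867 × 2/1 ≈ 1734.00 px.
Scaling 2023 → 2327 is ×1.1503, so the width becomes 1734.00 × 1.1503 ≈ 1994.57 px.

1995 px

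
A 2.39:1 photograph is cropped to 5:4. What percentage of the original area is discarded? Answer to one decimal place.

47.7%

5:4 is narrower than 2.39:1, so the crop keeps the full height and trims the width.
Area ratio = (1.250)/(2.390) = 52.30%; the remaining 47.70% is cropped out.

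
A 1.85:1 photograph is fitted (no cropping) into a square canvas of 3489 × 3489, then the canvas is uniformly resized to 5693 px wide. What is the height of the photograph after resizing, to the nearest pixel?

In the 3489×3489 frame the photograph fills the width: height = 3489 / 1.850 ≈ 1885.95 px.
The frame scales by 5693/3489 = 1.6317; 1885.95 × 1.6317 ≈ 3077.30 px.

3077 px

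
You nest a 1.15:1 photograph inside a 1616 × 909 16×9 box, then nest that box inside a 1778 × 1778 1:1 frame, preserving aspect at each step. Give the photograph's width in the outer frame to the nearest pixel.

Inside the 1616×909 canvas the photograph is height-limited at 1045.35 × 909.00.
The 16×9 canvas is width-limited in 1778×1778, giving 1778.00 × 1000.12; scale factor 1.1002.
Applying the same ×1.1002: 1045.35 → 1150.14.

1150 px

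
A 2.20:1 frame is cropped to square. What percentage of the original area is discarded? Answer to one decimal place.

54.5%

Going from 2.20:1 to square means cutting width while keeping height.
Fraction kept = (1.000)/(2.200) ≈ 45.45%, so 54.55% is lost.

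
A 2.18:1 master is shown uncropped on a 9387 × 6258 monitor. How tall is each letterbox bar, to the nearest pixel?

976 px

Since 2.180 > 1.500, the master is width-limited.
The master is 9387 / 2.180 ≈ 4305.96 px tall.
Leftover height: 6258 − 4305.96 = 1952.04 px → 976.02 each side.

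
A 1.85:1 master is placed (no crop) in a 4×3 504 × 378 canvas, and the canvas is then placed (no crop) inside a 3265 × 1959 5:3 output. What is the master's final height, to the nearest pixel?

First fit — 1.85:1 into 504×378 spans the width: 504.00 × 272.43.
4×3 in 3265×1959: fills the height, so the intermediate becomes 2612.00 × 1959.00 — a scale of ×5.1825.
So the master's height is 272.43 × 5.1825 ≈ 1411.89.

1412 px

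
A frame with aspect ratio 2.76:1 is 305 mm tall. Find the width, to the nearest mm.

305 × 2.760 = 841.80.

842 mm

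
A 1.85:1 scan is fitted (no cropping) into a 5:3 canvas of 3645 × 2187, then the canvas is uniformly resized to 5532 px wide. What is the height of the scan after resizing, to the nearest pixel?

2990 px

At 3645×2187 the scan is width-limited, so height = 3645 / 1.850 ≈ 1970.27 px.
The frame scales by 5532/3645 = 1.5177; 1970.27 × 1.5177 ≈ 2990.27 px.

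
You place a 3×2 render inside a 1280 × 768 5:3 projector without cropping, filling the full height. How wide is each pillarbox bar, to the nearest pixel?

The render is 768 × 3/2 ≈ 1152.00 px wide.
1280 − 1152.00 = 128.00 px of bars (64.00 each).

64 px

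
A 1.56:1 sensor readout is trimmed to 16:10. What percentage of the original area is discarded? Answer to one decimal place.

2.5%

The width stays; only height is cut (since 16:10 is wider than 1.56:1).
Area ratio = (1.560)/(1.600) = 97.50%; the remaining 2.50% is cropped out.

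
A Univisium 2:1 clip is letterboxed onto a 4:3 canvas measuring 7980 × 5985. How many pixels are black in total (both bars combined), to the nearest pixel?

15920100 pixels

Since 2.000 > 1.333, the clip is width-limited.
That makes the image 3990.0000 px tall (7980 × 1/2).
Leftover height: 5985 − 3990.0000 = 1995.0000 px.
That's 1995.0000 × 7980 ≈ 15920100 black pixels.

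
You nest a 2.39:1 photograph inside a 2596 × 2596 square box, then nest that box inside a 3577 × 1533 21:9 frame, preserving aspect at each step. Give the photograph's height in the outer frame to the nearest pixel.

641 px

Inside the 2596×2596 canvas the photograph is width-limited at 2596.00 × 1086.19.
square in 3577×1533: fills the height, so the intermediate becomes 1533.00 × 1533.00 — a scale of ×0.5905.
So the photograph's height is 1086.19 × 0.5905 ≈ 641.42.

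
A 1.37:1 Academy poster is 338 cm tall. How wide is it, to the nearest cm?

463 cm

At 1.37:1 Academy, 338 × 1.370 ≈ 463.06.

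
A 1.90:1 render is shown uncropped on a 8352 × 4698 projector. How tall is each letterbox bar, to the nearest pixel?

151 px

1.90:1 (1.900) > 16:9 (1.778), so the render fills the width.
That makes the image 4395.79 px tall (8352 / 1.900).
4698 − 4395.79 = 302.21 px of bars (151.11 each).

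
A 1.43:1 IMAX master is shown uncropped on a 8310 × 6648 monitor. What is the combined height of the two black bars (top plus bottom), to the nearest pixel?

1.43:1 IMAX is wider than 5:4, so it spans the full width.
The master is 8310 / 1.430 ≈ 5811.19 px tall.
Black = 6648 − 5811.19 = 836.81 px.

837 px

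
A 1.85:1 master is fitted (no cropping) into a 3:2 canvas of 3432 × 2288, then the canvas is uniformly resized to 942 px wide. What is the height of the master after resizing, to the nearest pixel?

In the 3432×2288 frame the master fills the width: height = 3432 / 1.850 ≈ 1855.14 px.
The frame scales by 942/3432 = 0.2745; 1855.14 × 0.2745 ≈ 509.19 px.

509 px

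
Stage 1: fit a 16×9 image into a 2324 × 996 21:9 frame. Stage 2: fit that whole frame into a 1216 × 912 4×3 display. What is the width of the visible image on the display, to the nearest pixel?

926 px

16×9 in 2324×996: fills the height, so the image is 1770.67 × 996.00.
Second fit — the 21:9 canvas into 1216×912 spans the width: 1216.00 × 521.14 (×0.5232 from 2324×996).
The image scales with it: width 1770.67 × 0.5232 ≈ 926.48.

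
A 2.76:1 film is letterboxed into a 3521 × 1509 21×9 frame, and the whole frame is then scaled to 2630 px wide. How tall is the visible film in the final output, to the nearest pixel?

953 px

In the 3521×1509 frame the film fills the width: height = 3521 / 2.760 ≈ 1275.72 px.
Resizing to 2630 px wide multiplies everything by 0.7469: 1275.72 → 952.90 px.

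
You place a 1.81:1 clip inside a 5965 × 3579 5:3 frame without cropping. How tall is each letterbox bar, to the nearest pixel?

142 px

1.81:1 is wider than 5:3, so it spans the full width.
The clip is 5965 / 1.810 ≈ 3295.58 px tall.
3579 − 3295.58 = 283.42 px of bars (141.71 each).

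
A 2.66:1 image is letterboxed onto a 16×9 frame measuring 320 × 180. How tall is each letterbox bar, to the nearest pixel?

30 px

2.66:1 (2.660) > 16×9 (1.778), so the image fills the width.
That makes the image 120.30 px tall (320 / 2.660).
180 − 120.30 = 59.70 px of bars (29.85 each).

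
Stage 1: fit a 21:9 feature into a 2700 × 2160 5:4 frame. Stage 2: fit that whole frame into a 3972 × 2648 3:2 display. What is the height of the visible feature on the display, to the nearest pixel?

Inside the 2700×2160 canvas the feature is width-limited at 2700.00 × 1157.14.
5:4 in 3972×2648: fills the height, so the intermediate becomes 3310.00 × 2648.00 — a scale of ×1.2259.
Applying the same ×1.2259: 1157.14 → 1418.57.

1419 px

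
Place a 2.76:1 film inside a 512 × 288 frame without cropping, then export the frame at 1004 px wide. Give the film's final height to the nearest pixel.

364 px

Fitted into 512×288, the film spans the width; its height is 512 / 2.760 ≈ 185.51 px.
Scaling 512 → 1004 is ×1.9609, so the height becomes 185.51 × 1.9609 ≈ 363.77 px.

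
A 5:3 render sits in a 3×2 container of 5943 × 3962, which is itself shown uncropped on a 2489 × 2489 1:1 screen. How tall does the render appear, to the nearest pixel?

1493 px

5:3 in 5943×3962: fills the width, so the render is 5943.00 × 3565.80.
The 3×2 canvas is width-limited in 2489×2489, giving 2489.00 × 1659.33; scale factor 0.4188.
The render scales with it: height 3565.80 × 0.4188 ≈ 1493.40.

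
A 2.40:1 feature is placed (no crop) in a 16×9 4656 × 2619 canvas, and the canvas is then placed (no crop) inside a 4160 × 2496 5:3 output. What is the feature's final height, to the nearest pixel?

Inside the 4656×2619 canvas the feature is width-limited at 4656.00 × 1940.00.
The 16×9 canvas is width-limited in 4160×2496, giving 4160.00 × 2340.00; scale factor 0.8935.
So the feature's height is 1940.00 × 0.8935 ≈ 1733.33.

1733 px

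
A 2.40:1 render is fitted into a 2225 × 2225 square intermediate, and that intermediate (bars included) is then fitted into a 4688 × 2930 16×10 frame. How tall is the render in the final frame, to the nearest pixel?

1221 px

Inside the 2225×2225 canvas the render is width-limited at 2225.00 × 927.08.
The square canvas is height-limited in 4688×2930, giving 2930.00 × 2930.00; scale factor 1.3169.
Applying the same ×1.3169: 927.08 → 1220.83.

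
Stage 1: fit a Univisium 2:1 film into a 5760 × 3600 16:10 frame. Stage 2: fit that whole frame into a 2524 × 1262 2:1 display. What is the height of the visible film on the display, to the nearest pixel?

1010 px

Univisium 2:1 in 5760×3600: fills the width, so the film is 5760.00 × 2880.00.
Second fit — the 16:10 canvas into 2524×1262 spans the height: 2019.20 × 1262.00 (×0.3506 from 5760×3600).
So the film's height is 2880.00 × 0.3506 ≈ 1009.60.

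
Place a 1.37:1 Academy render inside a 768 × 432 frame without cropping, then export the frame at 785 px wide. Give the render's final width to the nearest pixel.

In the 768×432 frame the render fills the height: width = 432 × 1.370 ≈ 591.84 px.
Resizing to 785 px wide multiplies everything by 1.0221: 591.84 → 604.94 px.

605 px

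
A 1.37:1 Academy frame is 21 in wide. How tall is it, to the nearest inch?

15 in

At 1.37:1 Academy, 21 / 1.370 ≈ 15.33.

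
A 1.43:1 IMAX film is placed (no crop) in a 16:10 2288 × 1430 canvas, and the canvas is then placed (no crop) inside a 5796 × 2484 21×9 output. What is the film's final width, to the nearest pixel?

1.43:1 IMAX in 2288×1430: fills the height, so the film is 2044.90 × 1430.00.
Second fit — the 16:10 canvas into 5796×2484 spans the height: 3974.40 × 2484.00 (×1.7371 from 2288×1430).
Applying the same ×1.7371: 2044.90 → 3552.12.

3552 px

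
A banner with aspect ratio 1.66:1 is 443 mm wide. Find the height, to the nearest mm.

267 mm

Height = 443 / 1.660 = 266.87.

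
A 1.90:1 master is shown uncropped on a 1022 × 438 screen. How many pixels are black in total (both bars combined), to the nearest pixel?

1.90:1 is narrower than 21:9, so it spans the full height.
Content width = 438 × 1.900 ≈ 832.2000 px.
Black = 1022 − 832.2000 = 189.8000 px.
That's 189.8000 × 438 ≈ 83132 black pixels.

83132 pixels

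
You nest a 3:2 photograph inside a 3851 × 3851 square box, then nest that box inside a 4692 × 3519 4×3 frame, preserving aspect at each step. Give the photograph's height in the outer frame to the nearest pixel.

First fit — 3:2 into 3851×3851 spans the width: 3851.00 × 2567.33.
The square canvas is height-limited in 4692×3519, giving 3519.00 × 3519.00; scale factor 0.9138.
The photograph scales with it: height 2567.33 × 0.9138 ≈ 2346.00.

2346 px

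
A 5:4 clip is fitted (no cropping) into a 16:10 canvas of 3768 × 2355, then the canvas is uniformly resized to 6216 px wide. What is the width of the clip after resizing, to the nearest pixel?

In the 3768×2355 frame the clip fills the height: width = 2355 × 5/4 ≈ 2943.75 px.
Resizing to 6216 px wide multiplies everything by 1.6497: 2943.75 → 4856.25 px.

4856 px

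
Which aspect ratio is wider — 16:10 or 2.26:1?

2.26:1

16:10 = 1.6 and 2.26; 2.26 > 1.6.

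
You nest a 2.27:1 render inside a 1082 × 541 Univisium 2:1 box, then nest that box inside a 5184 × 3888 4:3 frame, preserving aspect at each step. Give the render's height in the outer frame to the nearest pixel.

2284 px

Inside the 1082×541 canvas the render is width-limited at 1082.00 × 476.65.
Univisium 2:1 in 5184×3888: fills the width, so the intermediate becomes 5184.00 × 2592.00 — a scale of ×4.7911.
Applying the same ×4.7911: 476.65 → 2283.70.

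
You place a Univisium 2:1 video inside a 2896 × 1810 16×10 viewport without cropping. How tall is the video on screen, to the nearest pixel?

Since 2.000 > 1.600, the video is width-limited.
That makes the image 1448.00 px tall (2896 × 1/2).

1448 px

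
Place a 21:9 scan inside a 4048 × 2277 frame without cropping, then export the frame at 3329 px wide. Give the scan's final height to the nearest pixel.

1427 px

At 4048×2277 the scan is width-limited, so height = 4048 × 9/21 ≈ 1734.86 px.
Resizing to 3329 px wide multiplies everything by 0.8224: 1734.86 → 1426.71 px.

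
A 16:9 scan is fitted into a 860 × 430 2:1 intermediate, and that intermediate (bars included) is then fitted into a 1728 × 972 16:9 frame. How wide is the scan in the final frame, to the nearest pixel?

First fit — 16:9 into 860×430 spans the height: 764.44 × 430.00.
The 2:1 canvas is width-limited in 1728×972, giving 1728.00 × 864.00; scale factor 2.0093.
Applying the same ×2.0093: 764.44 → 1536.00.

1536 px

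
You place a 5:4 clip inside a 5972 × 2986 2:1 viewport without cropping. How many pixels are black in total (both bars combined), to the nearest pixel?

6687147 pixels

5:4 (1.250) < 2:1 (2.000), so the clip fills the height.
The clip is 2986 × 5/4 ≈ 3732.5000 px wide.
Black = 5972 − 3732.5000 = 2239.5000 px.
Across the 2986-px span: 2239.5000 × 2986 ≈ 6687147 px.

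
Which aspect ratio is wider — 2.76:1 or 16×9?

2.76 and 16×9 = 1.778; 2.76 > 1.778.

2.76:1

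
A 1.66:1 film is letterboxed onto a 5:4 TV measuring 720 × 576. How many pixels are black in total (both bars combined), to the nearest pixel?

102431 pixels

1.66:1 is wider than 5:4, so it spans the full width.
Content height = 720 / 1.660 ≈ 433.7349 px.
Black = 576 − 433.7349 = 142.2651 px.
Across the 720-px span: 142.2651 × 720 ≈ 102431 px.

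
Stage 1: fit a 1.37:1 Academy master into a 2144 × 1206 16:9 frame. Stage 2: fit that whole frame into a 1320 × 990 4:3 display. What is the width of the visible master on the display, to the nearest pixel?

Inside the 2144×1206 canvas the master is height-limited at 1652.22 × 1206.00.
Second fit — the 16:9 canvas into 1320×990 spans the width: 1320.00 × 742.50 (×0.6157 from 2144×1206).
Applying the same ×0.6157: 1652.22 → 1017.23.

1017 px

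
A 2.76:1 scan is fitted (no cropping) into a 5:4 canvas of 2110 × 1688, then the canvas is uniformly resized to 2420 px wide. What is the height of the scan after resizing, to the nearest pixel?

877 px

Fitted into 2110×1688, the scan spans the width; its height is 2110 / 2.760 ≈ 764.49 px.
Scaling 2110 → 2420 is ×1.1469, so the height becomes 764.49 × 1.1469 ≈ 876.81 px.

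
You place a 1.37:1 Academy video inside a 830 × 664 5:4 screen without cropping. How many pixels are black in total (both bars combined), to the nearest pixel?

48273 pixels

1.37:1 Academy (1.370) > 5:4 (1.250), so the video fills the width.
That makes the image 605.8394 px tall (830 / 1.370).
Black = 664 − 605.8394 = 58.1606 px.
Bar area = 58.1606 × 830 ≈ 48273 px.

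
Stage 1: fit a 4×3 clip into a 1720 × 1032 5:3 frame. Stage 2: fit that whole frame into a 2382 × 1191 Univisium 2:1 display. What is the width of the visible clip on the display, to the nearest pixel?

1588 px

Inside the 1720×1032 canvas the clip is height-limited at 1376.00 × 1032.00.
The 5:3 canvas is height-limited in 2382×1191, giving 1985.00 × 1191.00; scale factor 1.1541.
So the clip's width is 1376.00 × 1.1541 ≈ 1588.00.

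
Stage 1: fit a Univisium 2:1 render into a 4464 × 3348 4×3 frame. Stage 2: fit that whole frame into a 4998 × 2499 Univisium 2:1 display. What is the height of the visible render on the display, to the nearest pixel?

First fit — Univisium 2:1 into 4464×3348 spans the width: 4464.00 × 2232.00.
Second fit — the 4×3 canvas into 4998×2499 spans the height: 3332.00 × 2499.00 (×0.7464 from 4464×3348).
The render scales with it: height 2232.00 × 0.7464 ≈ 1666.00.

1666 px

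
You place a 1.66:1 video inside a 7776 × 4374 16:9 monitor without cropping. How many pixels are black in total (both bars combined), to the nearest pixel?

1.66:1 is narrower than 16:9, so it spans the full height.
Content width = 4374 × 1.660 ≈ 7260.8400 px.
Black = 7776 − 7260.8400 = 515.1600 px.
Across the 4374-px span: 515.1600 × 4374 ≈ 2253310 px.

2253310 pixels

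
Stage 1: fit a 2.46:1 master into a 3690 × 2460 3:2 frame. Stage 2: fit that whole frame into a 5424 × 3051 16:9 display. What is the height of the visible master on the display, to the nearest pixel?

First fit — 2.46:1 into 3690×2460 spans the width: 3690.00 × 1500.00.
3:2 in 5424×3051: fills the height, so the intermediate becomes 4576.50 × 3051.00 — a scale of ×1.2402.
Applying the same ×1.2402: 1500.00 → 1860.37.

1860 px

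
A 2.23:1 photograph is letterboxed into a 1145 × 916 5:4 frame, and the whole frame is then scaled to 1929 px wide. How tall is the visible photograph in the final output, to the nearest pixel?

In the 1145×916 frame the photograph fills the width: height = 1145 / 2.230 ≈ 513.45 px.
Resizing to 1929 px wide multiplies everything by 1.6847: 513.45 → 865.02 px.

865 px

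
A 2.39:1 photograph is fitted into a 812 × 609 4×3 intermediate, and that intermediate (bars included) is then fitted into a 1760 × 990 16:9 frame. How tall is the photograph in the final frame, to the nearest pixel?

552 px

First fit — 2.39:1 into 812×609 spans the width: 812.00 × 339.75.
Second fit — the 4×3 canvas into 1760×990 spans the height: 1320.00 × 990.00 (×1.6256 from 812×609).
Applying the same ×1.6256: 339.75 → 552.30.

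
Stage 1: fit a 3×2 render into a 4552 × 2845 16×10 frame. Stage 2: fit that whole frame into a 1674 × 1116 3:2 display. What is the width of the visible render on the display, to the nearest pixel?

First fit — 3×2 into 4552×2845 spans the height: 4267.50 × 2845.00.
The 16×10 canvas is width-limited in 1674×1116, giving 1674.00 × 1046.25; scale factor 0.3678.
Applying the same ×0.3678: 4267.50 → 1569.38.

1569 px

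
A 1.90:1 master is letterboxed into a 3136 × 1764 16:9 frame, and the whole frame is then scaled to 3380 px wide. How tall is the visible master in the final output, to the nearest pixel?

At 3136×1764 the master is width-limited, so height = 3136 / 1.900 ≈ 1650.53 px.
The frame scales by 3380/3136 = 1.0778; 1650.53 × 1.0778 ≈ 1778.95 px.

1779 px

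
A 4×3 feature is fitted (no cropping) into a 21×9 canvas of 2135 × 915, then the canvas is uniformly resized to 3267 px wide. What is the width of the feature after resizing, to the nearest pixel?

1867 px

At 2135×915 the feature is height-limited, so width = 915 × 4/3 ≈ 1220.00 px.
Resizing to 3267 px wide multiplies everything by 1.5302: 1220.00 → 1866.86 px.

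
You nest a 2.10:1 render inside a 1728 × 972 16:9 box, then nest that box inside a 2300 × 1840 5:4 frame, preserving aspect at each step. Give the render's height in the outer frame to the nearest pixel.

Inside the 1728×972 canvas the render is width-limited at 1728.00 × 822.86.
16:9 in 2300×1840: fills the width, so the intermediate becomes 2300.00 × 1293.75 — a scale of ×1.3310.
So the render's height is 822.86 × 1.3310 ≈ 1095.24.

1095 px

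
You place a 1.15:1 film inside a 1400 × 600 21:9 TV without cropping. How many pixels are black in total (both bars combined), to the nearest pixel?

426000 pixels

Since 1.150 < 2.333, the film is height-limited.
That makes the image 690.0000 px wide (600 × 1.150).
Leftover width: 1400 − 690.0000 = 710.0000 px.
That's 710.0000 × 600 ≈ 426000 black pixels.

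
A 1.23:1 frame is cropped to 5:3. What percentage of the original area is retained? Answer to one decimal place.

73.8%

The width stays; only height is cut (since 5:3 is wider than 1.23:1).
(1.230)/(1.667) ≈ 0.738 of the area survives.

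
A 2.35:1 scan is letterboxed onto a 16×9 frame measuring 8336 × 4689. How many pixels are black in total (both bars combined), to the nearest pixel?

2.35:1 (2.350) > 16×9 (1.778), so the scan fills the width.
That makes the image 3547.2340 px tall (8336 / 2.350).
Leftover height: 4689 − 3547.2340 = 1141.7660 px.
Bar area = 1141.7660 × 8336 ≈ 9517761 px.

9517761 pixels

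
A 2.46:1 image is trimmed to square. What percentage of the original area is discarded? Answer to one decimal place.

square is narrower than 2.46:1, so the crop keeps the full height and trims the width.
Fraction kept = (1.000)/(2.460) ≈ 40.65%, so 59.35% is lost.

59.3%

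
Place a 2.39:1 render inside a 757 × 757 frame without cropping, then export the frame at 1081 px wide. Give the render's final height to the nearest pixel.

In the 757×757 frame the render fills the width: height = 757 / 2.390 ≈ 316.74 px.
The frame scales by 1081/757 = 1.4280; 316.74 × 1.4280 ≈ 452.30 px.

452 px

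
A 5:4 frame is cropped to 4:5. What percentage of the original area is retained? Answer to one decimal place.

Going from 5:4 to 4:5 means cutting width while keeping height.
Fraction kept = (0.800)/(1.250) ≈ 64.00%.

64.0%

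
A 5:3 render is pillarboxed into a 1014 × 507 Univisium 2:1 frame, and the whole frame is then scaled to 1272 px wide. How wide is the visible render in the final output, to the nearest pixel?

1060 px

At 1014×507 the render is height-limited, so width = 507 × 5/3 ≈ 845.00 px.
Resizing to 1272 px wide multiplies everything by 1.2544: 845.00 → 1060.00 px.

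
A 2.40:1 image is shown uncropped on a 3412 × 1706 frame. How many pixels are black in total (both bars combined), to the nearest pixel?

970145 pixels

2.40:1 is wider than Univisium 2:1, so it spans the full width.
Content height = 3412 / 2.400 ≈ 1421.6667 px.
Black = 1706 − 1421.6667 = 284.3333 px.
That's 284.3333 × 3412 ≈ 970145 black pixels.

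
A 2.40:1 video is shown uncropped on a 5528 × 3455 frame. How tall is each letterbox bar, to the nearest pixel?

576 px

2.40:1 (2.400) > 16×10 (1.600), so the video fills the width.
The video is 5528 / 2.400 ≈ 2303.33 px tall.
Black = 3455 − 2303.33 = 1151.67 px, or 575.83 per bar.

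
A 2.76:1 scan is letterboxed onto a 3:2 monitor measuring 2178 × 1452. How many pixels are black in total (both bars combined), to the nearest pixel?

Since 2.760 > 1.500, the scan is width-limited.
That makes the image 789.1304 px tall (2178 / 2.760).
Black = 1452 − 789.1304 = 662.8696 px.
That's 662.8696 × 2178 ≈ 1443730 black pixels.

1443730 pixels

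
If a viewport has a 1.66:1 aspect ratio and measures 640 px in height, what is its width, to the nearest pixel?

1062 px

640 × 1.660 = 1062.40.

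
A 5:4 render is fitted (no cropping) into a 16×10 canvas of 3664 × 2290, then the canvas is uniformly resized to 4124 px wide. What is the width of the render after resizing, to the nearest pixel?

In the 3664×2290 frame the render fills the height: width = 2290 × 5/4 ≈ 2862.50 px.
Resizing to 4124 px wide multiplies everything by 1.1255: 2862.50 → 3221.88 px.

3222 px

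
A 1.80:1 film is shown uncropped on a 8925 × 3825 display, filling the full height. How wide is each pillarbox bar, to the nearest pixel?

That makes the image 6885.00 px wide (3825 × 1.800).
Black = 8925 − 6885.00 = 2040.00 px, or 1020.00 per bar.

1020 px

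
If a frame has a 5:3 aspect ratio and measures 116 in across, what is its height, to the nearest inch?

70 in

Height = 116·3/5 = 69.60.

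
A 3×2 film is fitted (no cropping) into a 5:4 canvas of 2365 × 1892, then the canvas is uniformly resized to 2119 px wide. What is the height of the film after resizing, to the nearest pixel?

In the 2365×1892 frame the film fills the width: height = 2365 × 2/3 ≈ 1576.67 px.
Scaling 2365 → 2119 is ×0.8960, so the height becomes 1576.67 × 0.8960 ≈ 1412.67 px.

1413 px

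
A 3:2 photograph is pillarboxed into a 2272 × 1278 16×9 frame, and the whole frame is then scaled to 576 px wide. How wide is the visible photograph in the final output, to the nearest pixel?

486 px

At 2272×1278 the photograph is height-limited, so width = 1278 × 3/2 ≈ 1917.00 px.
Scaling 2272 → 576 is ×0.2535, so the width becomes 1917.00 × 0.2535 ≈ 486.00 px.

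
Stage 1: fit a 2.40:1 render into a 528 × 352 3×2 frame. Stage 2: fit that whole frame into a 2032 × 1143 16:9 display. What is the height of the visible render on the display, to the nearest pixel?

714 px

2.40:1 in 528×352: fills the width, so the render is 528.00 × 220.00.
The 3×2 canvas is height-limited in 2032×1143, giving 1714.50 × 1143.00; scale factor 3.2472.
The render scales with it: height 220.00 × 3.2472 ≈ 714.38.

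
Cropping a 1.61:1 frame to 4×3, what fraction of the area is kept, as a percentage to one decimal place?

82.8%

The height stays; only width is cut (since 4×3 is narrower than 1.61:1).
Fraction kept = (1.333)/(1.610) ≈ 82.82%.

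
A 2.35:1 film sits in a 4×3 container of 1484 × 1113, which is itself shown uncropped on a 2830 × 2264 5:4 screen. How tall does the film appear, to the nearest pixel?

2.35:1 in 1484×1113: fills the width, so the film is 1484.00 × 631.49.
4×3 in 2830×2264: fills the width, so the intermediate becomes 2830.00 × 2122.50 — a scale of ×1.9070.
So the film's height is 631.49 × 1.9070 ≈ 1204.26.

1204 px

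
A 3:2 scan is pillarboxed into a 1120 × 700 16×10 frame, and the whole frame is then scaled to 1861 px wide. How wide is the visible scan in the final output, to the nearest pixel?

1745 px

In the 1120×700 frame the scan fills the height: width = 700 × 3/2 ≈ 1050.00 px.
Resizing to 1861 px wide multiplies everything by 1.6616: 1050.00 → 1744.69 px.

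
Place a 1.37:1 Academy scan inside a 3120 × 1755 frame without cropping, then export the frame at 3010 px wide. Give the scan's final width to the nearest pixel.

2320 px

In the 3120×1755 frame the scan fills the height: width = 1755 × 1.370 ≈ 2404.35 px.
Scaling 3120 → 3010 is ×0.9647, so the width becomes 2404.35 × 0.9647 ≈ 2319.58 px.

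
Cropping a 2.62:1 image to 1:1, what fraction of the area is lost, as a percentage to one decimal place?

Going from 2.62:1 to 1:1 means cutting width while keeping height.
(1.000)/(2.620) ≈ 0.382 of the area survives, leaving 61.83% discarded.

61.8%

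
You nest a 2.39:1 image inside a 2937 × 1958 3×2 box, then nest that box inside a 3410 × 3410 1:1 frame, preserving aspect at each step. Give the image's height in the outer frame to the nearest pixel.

1427 px

First fit — 2.39:1 into 2937×1958 spans the width: 2937.00 × 1228.87.
The 3×2 canvas is width-limited in 3410×3410, giving 3410.00 × 2273.33; scale factor 1.1610.
So the image's height is 1228.87 × 1.1610 ≈ 1426.78.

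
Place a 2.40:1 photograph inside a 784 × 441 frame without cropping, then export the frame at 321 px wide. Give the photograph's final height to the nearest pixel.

At 784×441 the photograph is width-limited, so height = 784 / 2.400 ≈ 326.67 px.
Scaling 784 → 321 is ×0.4094, so the height becomes 326.67 × 0.4094 ≈ 133.75 px.

134 px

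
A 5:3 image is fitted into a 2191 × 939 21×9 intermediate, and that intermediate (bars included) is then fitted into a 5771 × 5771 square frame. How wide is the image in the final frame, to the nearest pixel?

4122 px

5:3 in 2191×939: fills the height, so the image is 1565.00 × 939.00.
The 21×9 canvas is width-limited in 5771×5771, giving 5771.00 × 2473.29; scale factor 2.6340.
The image scales with it: width 1565.00 × 2.6340 ≈ 4122.14.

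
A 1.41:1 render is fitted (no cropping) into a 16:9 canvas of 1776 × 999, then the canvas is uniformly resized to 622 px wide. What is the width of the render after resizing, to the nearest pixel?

493 px

In the 1776×999 frame the render fills the height: width = 999 × 1.410 ≈ 1408.59 px.
Scaling 1776 → 622 is ×0.3502, so the width becomes 1408.59 × 0.3502 ≈ 493.32 px.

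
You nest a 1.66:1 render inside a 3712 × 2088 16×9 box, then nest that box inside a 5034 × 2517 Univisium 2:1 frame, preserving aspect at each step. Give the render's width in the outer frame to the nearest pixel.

4178 px

1.66:1 in 3712×2088: fills the height, so the render is 3466.08 × 2088.00.
16×9 in 5034×2517: fills the height, so the intermediate becomes 4474.67 × 2517.00 — a scale of ×1.2055.
Applying the same ×1.2055: 3466.08 → 4178.22.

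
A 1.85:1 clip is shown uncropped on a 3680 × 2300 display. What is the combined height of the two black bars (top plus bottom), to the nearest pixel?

1.85:1 (1.850) > 16:10 (1.600), so the clip fills the width.
Content height = 3680 / 1.850 ≈ 1989.19 px.
Leftover height: 2300 − 1989.19 = 310.81 px.

311 px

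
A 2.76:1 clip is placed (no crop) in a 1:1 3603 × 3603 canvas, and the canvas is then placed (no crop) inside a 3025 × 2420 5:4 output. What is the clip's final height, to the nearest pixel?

877 px

2.76:1 in 3603×3603: fills the width, so the clip is 3603.00 × 1305.43.
The 1:1 canvas is height-limited in 3025×2420, giving 2420.00 × 2420.00; scale factor 0.6717.
Applying the same ×0.6717: 1305.43 → 876.81.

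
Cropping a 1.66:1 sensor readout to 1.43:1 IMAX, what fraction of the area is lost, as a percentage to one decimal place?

13.9%

1.43:1 IMAX is narrower than 1.66:1, so the crop keeps the full height and trims the width.
(1.430)/(1.660) ≈ 0.861 of the area survives, leaving 13.86% discarded.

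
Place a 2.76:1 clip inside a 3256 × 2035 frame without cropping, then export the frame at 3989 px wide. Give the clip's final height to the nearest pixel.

At 3256×2035 the clip is width-limited, so height = 3256 / 2.760 ≈ 1179.71 px.
Resizing to 3989 px wide multiplies everything by 1.2251: 1179.71 → 1445.29 px.

1445 px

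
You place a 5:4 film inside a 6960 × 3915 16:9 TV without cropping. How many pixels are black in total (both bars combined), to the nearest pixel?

8089369 pixels

5:4 is narrower than 16:9, so it spans the full height.
The film is 3915 × 5/4 ≈ 4893.7500 px wide.
Leftover width: 6960 − 4893.7500 = 2066.2500 px.
Across the 3915-px span: 2066.2500 × 3915 ≈ 8089369 px.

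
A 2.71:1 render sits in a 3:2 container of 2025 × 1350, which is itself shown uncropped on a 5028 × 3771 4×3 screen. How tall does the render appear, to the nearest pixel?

1855 px

Inside the 2025×1350 canvas the render is width-limited at 2025.00 × 747.23.
The 3:2 canvas is width-limited in 5028×3771, giving 5028.00 × 3352.00; scale factor 2.4830.
So the render's height is 747.23 × 2.4830 ≈ 1855.35.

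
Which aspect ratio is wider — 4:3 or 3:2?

3:2

4:3 = 1.333 and 3:2 = 1.5; 1.5 > 1.333.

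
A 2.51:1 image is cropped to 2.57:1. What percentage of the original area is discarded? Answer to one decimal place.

2.3%

Going from 2.51:1 to 2.57:1 means cutting height while keeping width.
Fraction kept = (2.510)/(2.570) ≈ 97.67%, so 2.33% is lost.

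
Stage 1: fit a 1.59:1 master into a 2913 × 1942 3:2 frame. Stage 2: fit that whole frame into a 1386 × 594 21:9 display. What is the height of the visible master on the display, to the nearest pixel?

560 px

1.59:1 in 2913×1942: fills the width, so the master is 2913.00 × 1832.08.
The 3:2 canvas is height-limited in 1386×594, giving 891.00 × 594.00; scale factor 0.3059.
So the master's height is 1832.08 × 0.3059 ≈ 560.38.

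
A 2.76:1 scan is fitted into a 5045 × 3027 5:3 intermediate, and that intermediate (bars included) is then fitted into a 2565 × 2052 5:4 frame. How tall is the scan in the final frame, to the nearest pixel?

929 px

2.76:1 in 5045×3027: fills the width, so the scan is 5045.00 × 1827.90.
The 5:3 canvas is width-limited in 2565×2052, giving 2565.00 × 1539.00; scale factor 0.5084.
Applying the same ×0.5084: 1827.90 → 929.35.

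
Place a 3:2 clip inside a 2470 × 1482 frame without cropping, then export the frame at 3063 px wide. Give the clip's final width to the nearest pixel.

2757 px

In the 2470×1482 frame the clip fills the height: width = 1482 × 3/2 ≈ 2223.00 px.
Resizing to 3063 px wide multiplies everything by 1.2401: 2223.00 → 2756.70 px.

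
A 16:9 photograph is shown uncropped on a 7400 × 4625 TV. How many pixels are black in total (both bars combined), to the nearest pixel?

16:9 is wider than 16:10, so it spans the full width.
The photograph is 7400 × 9/16 ≈ 4162.5000 px tall.
Leftover height: 4625 − 4162.5000 = 462.5000 px.
Bar area = 462.5000 × 7400 ≈ 3422500 px.

3422500 pixels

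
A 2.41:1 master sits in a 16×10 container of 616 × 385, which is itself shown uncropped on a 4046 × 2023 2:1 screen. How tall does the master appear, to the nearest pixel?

1343 px

First fit — 2.41:1 into 616×385 spans the width: 616.00 × 255.60.
The 16×10 canvas is height-limited in 4046×2023, giving 3236.80 × 2023.00; scale factor 5.2545.
The master scales with it: height 255.60 × 5.2545 ≈ 1343.07.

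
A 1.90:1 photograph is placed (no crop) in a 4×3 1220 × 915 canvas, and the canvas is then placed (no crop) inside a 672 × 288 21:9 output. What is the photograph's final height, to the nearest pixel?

202 px

First fit — 1.90:1 into 1220×915 spans the width: 1220.00 × 642.11.
Second fit — the 4×3 canvas into 672×288 spans the height: 384.00 × 288.00 (×0.3148 from 1220×915).
Applying the same ×0.3148: 642.11 → 202.11.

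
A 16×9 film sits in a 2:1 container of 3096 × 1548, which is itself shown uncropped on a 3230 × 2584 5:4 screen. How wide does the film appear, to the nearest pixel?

2871 px

16×9 in 3096×1548: fills the height, so the film is 2752.00 × 1548.00.
The 2:1 canvas is width-limited in 3230×2584, giving 3230.00 × 1615.00; scale factor 1.0433.
So the film's width is 2752.00 × 1.0433 ≈ 2871.11.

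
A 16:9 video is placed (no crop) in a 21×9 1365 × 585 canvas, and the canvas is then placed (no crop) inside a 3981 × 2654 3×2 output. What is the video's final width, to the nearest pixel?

3033 px

Inside the 1365×585 canvas the video is height-limited at 1040.00 × 585.00.
The 21×9 canvas is width-limited in 3981×2654, giving 3981.00 × 1706.14; scale factor 2.9165.
The video scales with it: width 1040.00 × 2.9165 ≈ 3033.14.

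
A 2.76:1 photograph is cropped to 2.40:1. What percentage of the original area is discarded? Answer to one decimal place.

13.0%

2.40:1 is narrower than 2.76:1, so the crop keeps the full height and trims the width.
Fraction kept = (2.400)/(2.760) ≈ 86.96%, so 13.04% is lost.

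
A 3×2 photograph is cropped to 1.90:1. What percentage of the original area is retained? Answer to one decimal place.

The width stays; only height is cut (since 1.90:1 is wider than 3×2).
(1.500)/(1.900) ≈ 0.789 of the area survives.

78.9%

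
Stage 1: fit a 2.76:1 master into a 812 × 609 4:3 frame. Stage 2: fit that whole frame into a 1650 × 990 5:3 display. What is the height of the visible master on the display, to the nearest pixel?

478 px

2.76:1 in 812×609: fills the width, so the master is 812.00 × 294.20.
4:3 in 1650×990: fills the height, so the intermediate becomes 1320.00 × 990.00 — a scale of ×1.6256.
So the master's height is 294.20 × 1.6256 ≈ 478.26.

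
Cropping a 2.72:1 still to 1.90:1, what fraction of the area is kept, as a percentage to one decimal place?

The height stays; only width is cut (since 1.90:1 is narrower than 2.72:1).
(1.900)/(2.720) ≈ 0.699 of the area survives.

69.9%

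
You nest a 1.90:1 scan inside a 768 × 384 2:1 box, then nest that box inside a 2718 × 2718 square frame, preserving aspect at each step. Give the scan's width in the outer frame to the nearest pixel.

2582 px

First fit — 1.90:1 into 768×384 spans the height: 729.60 × 384.00.
The 2:1 canvas is width-limited in 2718×2718, giving 2718.00 × 1359.00; scale factor 3.5391.
Applying the same ×3.5391: 729.60 → 2582.10.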